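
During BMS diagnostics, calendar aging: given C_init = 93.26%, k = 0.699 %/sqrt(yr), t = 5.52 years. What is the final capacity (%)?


sqrt(t) = sqrt(5.52) = 2.3495
C_final = 93.26 - 0.699 * 2.3495 = 91.62%

91.62%


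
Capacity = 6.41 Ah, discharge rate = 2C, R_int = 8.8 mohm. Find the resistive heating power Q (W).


Convert: R = 8.8 mohm = 0.0088 ohm
Step 1: I = C_rate * capacity = 2 * 6.41 = 12.82 A
Step 2: Q = I^2 * R = 12.82^2 * 0.0088 = 164.35 * 0.0088 = 1.446 W

1.446 W


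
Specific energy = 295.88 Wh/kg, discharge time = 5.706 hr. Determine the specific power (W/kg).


Specific power = 295.88 Wh/kg / 5.706 hr = 51.85 W/kg

51.85 W/kg


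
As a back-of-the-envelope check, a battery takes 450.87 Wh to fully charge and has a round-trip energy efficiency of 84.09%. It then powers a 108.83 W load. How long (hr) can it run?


Step 1: E_discharge = eta/100 * E_charge = 84.09/100 * 450.87 = 379.14 Wh
Step 2: t = E_discharge / P = 379.14 / 108.83 = 3.484 hr

3.484 hr


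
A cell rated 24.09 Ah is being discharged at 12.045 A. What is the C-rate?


Rearranging: C_rate = 12.045 / 24.09 = 0.5C

0.5C


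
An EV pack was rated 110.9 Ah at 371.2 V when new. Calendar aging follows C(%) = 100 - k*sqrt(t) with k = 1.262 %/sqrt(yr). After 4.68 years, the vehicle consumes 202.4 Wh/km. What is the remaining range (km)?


Step 1: capacity retention = 100 - 1.262 * sqrt(4.68) = 100 - 1.262 * 2.1633 = 97.27%
Step 2: C_now = 110.9 * 97.27/100 = 107.87 Ah
Step 3: E_pack = V * C_now = 371.2 * 107.87 = 40041 Wh
Step 4: range = E_pack / consumption = 40041 / 202.4 = 197.8 km

197.8 km


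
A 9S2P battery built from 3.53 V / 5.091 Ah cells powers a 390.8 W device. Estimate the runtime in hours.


Step 1: E_pack = Ns * V_cell * Np * C_cell = 9 * 3.53 * 2 * 5.091 = 323.48 Wh
Step 2: t = E_pack / P = 323.48 / 390.8 = 0.8277 hr

0.8277 hr


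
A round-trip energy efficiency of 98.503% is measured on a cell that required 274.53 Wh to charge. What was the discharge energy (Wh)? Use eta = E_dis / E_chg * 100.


E_dis = eta/100 * E_chg = 98.503/100 * 274.53 = 270.4 Wh

270.4 Wh


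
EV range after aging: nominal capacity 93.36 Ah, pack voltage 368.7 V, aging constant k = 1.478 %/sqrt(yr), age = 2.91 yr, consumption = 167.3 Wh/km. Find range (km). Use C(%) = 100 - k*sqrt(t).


Step 1: capacity retention = 100 - 1.478 * sqrt(2.91) = 100 - 1.478 * 1.7059 = 97.479%
Step 2: C_now = 93.36 * 97.479/100 = 91.006 Ah
Step 3: E_pack = V * C_now = 368.7 * 91.006 = 33554 Wh
Step 4: range = E_pack / consumption = 33554 / 167.3 = 200.6 km

200.6 km


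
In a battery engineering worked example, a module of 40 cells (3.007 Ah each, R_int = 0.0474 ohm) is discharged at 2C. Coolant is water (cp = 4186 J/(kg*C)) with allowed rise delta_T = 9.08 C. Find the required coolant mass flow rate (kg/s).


Step 1: I = 2 * 3.007 = 6.014 A
Step 2: Q_cell = I^2 * R = 6.014^2 * 0.0474 = 1.7144 W
Step 3: Q_total = 40 * 1.7144 = 68.576 W
Step 4: m_dot = Q_total / (cp * dT) = 68.576 / (4186 * 9.08) = 0.001804 kg/s

0.001804 kg/s


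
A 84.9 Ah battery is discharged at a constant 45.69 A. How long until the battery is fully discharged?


t = capacity / current = 84.9 / 45.69 = 1.858 hr

1.858 hr


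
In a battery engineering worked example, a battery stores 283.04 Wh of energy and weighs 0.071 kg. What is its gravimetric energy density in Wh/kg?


ED = E / m = 283.04 / 0.071 = 3986 Wh/kg

3986 Wh/kg


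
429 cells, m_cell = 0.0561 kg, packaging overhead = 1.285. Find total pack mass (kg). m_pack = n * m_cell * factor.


Cell mass sum = 429 * 0.0561 = 24.067 kg
With overhead 1.285: m_pack = 24.067 * 1.285 = 30.93 kg

30.93 kg


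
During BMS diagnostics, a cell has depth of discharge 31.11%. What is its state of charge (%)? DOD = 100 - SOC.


SOC = 100 - DOD = 100 - 31.11 = 68.89%

68.89%


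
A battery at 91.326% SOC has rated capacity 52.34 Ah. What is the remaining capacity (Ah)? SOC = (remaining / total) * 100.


remaining = SOC / 100 * total = 91.326 / 100 * 52.34 = 47.80 Ah

47.80 Ah


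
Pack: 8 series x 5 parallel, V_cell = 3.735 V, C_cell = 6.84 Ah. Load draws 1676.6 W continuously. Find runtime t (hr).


Step 1: E_pack = Ns * V_cell * Np * C_cell = 8 * 3.735 * 5 * 6.84 = 1021.9 Wh
Step 2: t = E_pack / P = 1021.9 / 1676.6 = 0.6095 hr

0.6095 hr


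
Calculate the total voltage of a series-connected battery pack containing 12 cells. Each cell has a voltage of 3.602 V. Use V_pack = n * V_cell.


Series voltages add: 12 * 3.602 V = 43.224 V

43.224 V


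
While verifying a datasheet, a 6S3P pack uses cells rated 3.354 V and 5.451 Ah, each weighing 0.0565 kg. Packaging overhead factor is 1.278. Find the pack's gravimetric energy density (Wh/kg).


Step 1: V_pack = 6 * 3.354 = 20.124 V
Step 2: C_pack = 3 * 5.451 = 16.353 Ah
Step 3: E_pack = V_pack * C_pack = 20.124 * 16.353 = 329.09 Wh
Step 4: m_pack = 6 * 3 * 0.0565 * 1.278 = 1.2997 kg
Step 5: ED = E_pack / m_pack = 329.09 / 1.2997 = 253.2 Wh/kg

253.2 Wh/kg


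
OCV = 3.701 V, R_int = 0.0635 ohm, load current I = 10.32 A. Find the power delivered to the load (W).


Step 1: V_terminal = OCV - I*R = 3.701 - 10.32 * 0.0635 = 3.0457 V
Step 2: P_out = V_terminal * I = 3.0457 * 10.32 = 31.43 W

31.43 W


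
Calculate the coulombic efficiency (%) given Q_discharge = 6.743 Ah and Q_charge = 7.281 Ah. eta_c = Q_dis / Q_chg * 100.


Coulombic efficiency = 6.743/7.281 * 100% = 92.61%

92.61%


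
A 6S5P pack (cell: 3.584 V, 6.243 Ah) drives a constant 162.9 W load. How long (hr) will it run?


Step 1: E_pack = Ns * V_cell * Np * C_cell = 6 * 3.584 * 5 * 6.243 = 671.25 Wh
Step 2: t = E_pack / P = 671.25 / 162.9 = 4.121 hr

4.121 hr


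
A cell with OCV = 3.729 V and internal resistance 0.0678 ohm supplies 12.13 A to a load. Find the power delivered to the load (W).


Step 1: V_terminal = OCV - I*R = 3.729 - 12.13 * 0.0678 = 2.9066 V
Step 2: P_out = V_terminal * I = 2.9066 * 12.13 = 35.26 W

35.26 W


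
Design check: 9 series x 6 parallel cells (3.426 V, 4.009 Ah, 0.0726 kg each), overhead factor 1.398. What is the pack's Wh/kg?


Step 1: V_pack = 9 * 3.426 = 30.834 V
Step 2: C_pack = 6 * 4.009 = 24.054 Ah
Step 3: E_pack = V_pack * C_pack = 30.834 * 24.054 = 741.68 Wh
Step 4: m_pack = 9 * 6 * 0.0726 * 1.398 = 5.4807 kg
Step 5: ED = E_pack / m_pack = 741.68 / 5.4807 = 135.3 Wh/kg

135.3 Wh/kg


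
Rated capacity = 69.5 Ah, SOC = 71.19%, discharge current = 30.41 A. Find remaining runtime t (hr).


Step 1: remaining = SOC/100 * C_total = 71.19/100 * 69.5 = 49.477 Ah
Step 2: t = remaining / I = 49.477 / 30.41 = 1.627 hr

1.627 hr


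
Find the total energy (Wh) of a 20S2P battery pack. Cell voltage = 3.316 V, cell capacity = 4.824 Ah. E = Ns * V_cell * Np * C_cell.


E = Ns * Vcell * Np * Ccell = 20 * 3.316 * 2 * 4.824 = 639.9 Wh

639.9 Wh


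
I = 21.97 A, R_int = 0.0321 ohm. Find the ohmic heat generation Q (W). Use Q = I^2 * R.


Q = I^2 * R = 21.97^2 * 0.0321 = 15.49 W

15.49 W


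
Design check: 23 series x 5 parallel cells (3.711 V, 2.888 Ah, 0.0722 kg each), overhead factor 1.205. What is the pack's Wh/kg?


Step 1: V_pack = 23 * 3.711 = 85.353 V
Step 2: C_pack = 5 * 2.888 = 14.44 Ah
Step 3: E_pack = V_pack * C_pack = 85.353 * 14.44 = 1232.5 Wh
Step 4: m_pack = 23 * 5 * 0.0722 * 1.205 = 10.005 kg
Step 5: ED = E_pack / m_pack = 1232.5 / 10.005 = 123.2 Wh/kg

123.2 Wh/kg


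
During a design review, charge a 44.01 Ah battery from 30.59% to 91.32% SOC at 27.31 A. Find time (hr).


delta_Ah = 44.01 * (91.32 - 30.59) / 100 = 26.727 Ah
t = delta_Ah / I = 26.727 / 27.31 = 0.9787 hr

0.9787 hr


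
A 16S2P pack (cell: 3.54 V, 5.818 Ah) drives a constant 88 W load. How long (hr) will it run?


Step 1: E_pack = Ns * V_cell * Np * C_cell = 16 * 3.54 * 2 * 5.818 = 659.06 Wh
Step 2: t = E_pack / P = 659.06 / 88 = 7.489 hr

7.489 hr


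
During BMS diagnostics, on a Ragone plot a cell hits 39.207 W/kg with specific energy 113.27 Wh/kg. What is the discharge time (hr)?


t = E / P = 113.27 / 39.207 = 2.889 hr

2.889 hr


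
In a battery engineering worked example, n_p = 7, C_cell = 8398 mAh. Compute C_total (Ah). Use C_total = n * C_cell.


Convert: C_cell = 8398 mAh = 8.398 Ah
C_total = 7 * 8.398 = 58.786 Ah

58.786 Ah


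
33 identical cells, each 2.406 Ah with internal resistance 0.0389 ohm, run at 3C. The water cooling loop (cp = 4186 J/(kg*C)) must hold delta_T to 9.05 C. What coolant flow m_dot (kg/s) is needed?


Step 1: I = 3 * 2.406 = 7.218 A
Step 2: Q_cell = I^2 * R = 7.218^2 * 0.0389 = 2.0267 W
Step 3: Q_total = 33 * 2.0267 = 66.881 W
Step 4: m_dot = Q_total / (cp * dT) = 66.881 / (4186 * 9.05) = 0.001765 kg/s

0.001765 kg/s


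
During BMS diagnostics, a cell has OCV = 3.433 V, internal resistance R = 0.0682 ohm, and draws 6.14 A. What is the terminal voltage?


V = OCV - I*R = 3.433 - 6.14 * 0.0682 = 3.014 V

3.014 V


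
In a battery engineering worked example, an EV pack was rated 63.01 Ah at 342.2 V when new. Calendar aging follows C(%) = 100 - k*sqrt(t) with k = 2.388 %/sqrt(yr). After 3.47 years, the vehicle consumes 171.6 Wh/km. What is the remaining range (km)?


Step 1: capacity retention = 100 - 2.388 * sqrt(3.47) = 100 - 2.388 * 1.8628 = 95.552%
Step 2: C_now = 63.01 * 95.552/100 = 60.207 Ah
Step 3: E_pack = V * C_now = 342.2 * 60.207 = 20603 Wh
Step 4: range = E_pack / consumption = 20603 / 171.6 = 120.1 km

120.1 km


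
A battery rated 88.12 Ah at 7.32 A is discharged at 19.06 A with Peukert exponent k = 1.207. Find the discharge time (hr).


Step 1: t_rated = C / I_rated = 88.12 / 7.32 = 12.038 hr
Step 2: ratio = 7.32 / 19.06 = 0.38405
Step 3: ratio^k = 0.38405^1.207 = 0.31503
Step 4: t = t_rated * ratio^k = 12.038 * 0.31503 = 3.792 hr

3.792 hr


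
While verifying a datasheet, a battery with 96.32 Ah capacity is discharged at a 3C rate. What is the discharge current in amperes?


I = C_rate * capacity = 3 * 96.32 = 288.96 A

288.96 A


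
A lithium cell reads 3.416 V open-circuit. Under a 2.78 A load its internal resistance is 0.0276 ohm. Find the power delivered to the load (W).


Step 1: V_terminal = OCV - I*R = 3.416 - 2.78 * 0.0276 = 3.3393 V
Step 2: P_out = V_terminal * I = 3.3393 * 2.78 = 9.283 W

9.283 W


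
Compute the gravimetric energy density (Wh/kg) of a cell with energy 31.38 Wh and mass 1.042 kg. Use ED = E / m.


Specific energy = 31.38 Wh / 1.042 kg = 30.12 Wh/kg

30.12 Wh/kg


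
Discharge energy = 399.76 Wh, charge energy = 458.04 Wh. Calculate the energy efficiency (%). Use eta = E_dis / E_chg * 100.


Round-trip efficiency = 399.76/458.04 * 100% = 87.28%

87.28%


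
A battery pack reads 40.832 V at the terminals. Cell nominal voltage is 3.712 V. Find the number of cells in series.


Rearranging: n = V_pack / V_cell = 40.832 / 3.712 = 11 cells

11


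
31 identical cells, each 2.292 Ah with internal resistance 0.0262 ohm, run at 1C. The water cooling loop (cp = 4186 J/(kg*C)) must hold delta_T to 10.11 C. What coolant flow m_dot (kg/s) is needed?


Step 1: I = 1 * 2.292 = 2.292 A
Step 2: Q_cell = I^2 * R = 2.292^2 * 0.0262 = 0.13764 W
Step 3: Q_total = 31 * 0.13764 = 4.2668 W
Step 4: m_dot = Q_total / (cp * dT) = 4.2668 / (4186 * 10.11) = 1.008e-04 kg/s

1.008e-04 kg/s


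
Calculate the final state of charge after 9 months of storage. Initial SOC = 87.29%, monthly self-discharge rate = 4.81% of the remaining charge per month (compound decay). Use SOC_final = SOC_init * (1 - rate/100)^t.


Monthly retention factor = 1 - 4.81/100 = 0.9519
Over 9 months: factor^9 = 0.64169
SOC_final = 87.29 * 0.64169 = 56.01%

56.01%


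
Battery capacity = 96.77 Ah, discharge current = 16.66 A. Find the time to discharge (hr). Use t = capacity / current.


Runtime = 96.77 Ah / 16.66 A = 5.809 hr

5.809 hr


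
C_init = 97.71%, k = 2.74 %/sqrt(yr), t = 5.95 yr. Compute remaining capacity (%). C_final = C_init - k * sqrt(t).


Step 1: sqrt(5.95 yr) = 2.4393
Step 2: drop = 2.74 * 2.4393 = 6.6837
Step 3: C_final = 97.71 - 6.6837 = 91.03%

91.03%


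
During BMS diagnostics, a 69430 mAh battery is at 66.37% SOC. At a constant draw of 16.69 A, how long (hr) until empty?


Convert: C_total = 69430 mAh = 69.43 Ah
Step 1: remaining = SOC/100 * C_total = 66.37/100 * 69.43 = 46.081 Ah
Step 2: t = remaining / I = 46.081 / 16.69 = 2.761 hr

2.761 hr


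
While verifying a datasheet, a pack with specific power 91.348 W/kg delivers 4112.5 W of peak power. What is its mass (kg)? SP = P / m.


m = P / SP = 4112.5 / 91.348 = 45.02 kg

45.02 kg


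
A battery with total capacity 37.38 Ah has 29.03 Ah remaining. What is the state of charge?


SOC% = 29.03 / 37.38 * 100 = 77.66%

77.66%


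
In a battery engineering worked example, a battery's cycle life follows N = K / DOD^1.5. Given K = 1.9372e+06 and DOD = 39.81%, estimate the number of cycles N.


DOD^1.5 = 251.18
N = K / DOD^1.5 = 1.9372e+06 / 251.18 = 7712

7712 cycles


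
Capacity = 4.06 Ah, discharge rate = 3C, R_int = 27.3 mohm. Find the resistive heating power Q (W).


Convert: R = 27.3 mohm = 0.0273 ohm
Step 1: I = C_rate * capacity = 3 * 4.06 = 12.18 A
Step 2: Q = I^2 * R = 12.18^2 * 0.0273 = 148.35 * 0.0273 = 4.050 W

4.050 W


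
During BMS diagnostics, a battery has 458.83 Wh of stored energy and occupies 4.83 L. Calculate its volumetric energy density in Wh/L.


ED = E / V = 458.83 / 4.83 = 95.00 Wh/L

95.00 Wh/L


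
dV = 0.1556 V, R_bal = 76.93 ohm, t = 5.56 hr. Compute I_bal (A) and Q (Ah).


I_bal = dV / R = 0.1556 / 76.93 = 0.0020226 A
Q = I_bal * t = 0.0020226 * 5.56 = 0.01125 Ah

I=0.0020226 A, Q=0.01125 Ah


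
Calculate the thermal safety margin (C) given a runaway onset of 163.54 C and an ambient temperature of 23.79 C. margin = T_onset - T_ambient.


Safety margin = 163.54 C - 23.79 C = 139.75 C

139.75 C


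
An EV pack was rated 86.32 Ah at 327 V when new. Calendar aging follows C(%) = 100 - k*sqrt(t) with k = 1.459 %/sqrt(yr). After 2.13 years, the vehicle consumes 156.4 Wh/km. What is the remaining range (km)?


Step 1: capacity retention = 100 - 1.459 * sqrt(2.13) = 100 - 1.459 * 1.4595 = 97.871%
Step 2: C_now = 86.32 * 97.871/100 = 84.482 Ah
Step 3: E_pack = V * C_now = 327 * 84.482 = 27626 Wh
Step 4: range = E_pack / consumption = 27626 / 156.4 = 176.6 km

176.6 km


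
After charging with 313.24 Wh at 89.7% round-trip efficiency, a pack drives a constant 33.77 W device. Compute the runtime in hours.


Step 1: E_discharge = eta/100 * E_charge = 89.7/100 * 313.24 = 280.98 Wh
Step 2: t = E_discharge / P = 280.98 / 33.77 = 8.320 hr

8.320 hr


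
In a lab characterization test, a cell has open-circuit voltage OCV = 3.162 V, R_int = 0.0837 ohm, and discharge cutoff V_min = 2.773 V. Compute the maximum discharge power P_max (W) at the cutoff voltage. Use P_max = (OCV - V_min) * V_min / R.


P_max = (OCV - V_min) * V_min / R = (3.162 - 2.773) * 2.773 / 0.0837 = 0.389 * 2.773 / 0.0837 = 12.89 W

12.89 W


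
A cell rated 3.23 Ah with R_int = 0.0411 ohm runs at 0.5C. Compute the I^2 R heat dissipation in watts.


Step 1: I = C_rate * capacity = 0.5 * 3.23 = 1.615 A
Step 2: Q = I^2 * R = 1.615^2 * 0.0411 = 2.6082 * 0.0411 = 0.1072 W

0.1072 W


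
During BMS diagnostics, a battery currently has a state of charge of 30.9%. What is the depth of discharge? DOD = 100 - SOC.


DOD = 100 - SOC = 100 - 30.9 = 69.1%

69.1%


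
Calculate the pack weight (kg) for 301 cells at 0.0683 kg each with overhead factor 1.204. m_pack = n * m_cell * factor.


Cell mass sum = 301 * 0.0683 = 20.558 kg
With overhead 1.204: m_pack = 20.558 * 1.204 = 24.75 kg

24.75 kg


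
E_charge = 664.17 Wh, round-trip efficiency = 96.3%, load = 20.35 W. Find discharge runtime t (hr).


Step 1: E_discharge = eta/100 * E_charge = 96.3/100 * 664.17 = 639.6 Wh
Step 2: t = E_discharge / P = 639.6 / 20.35 = 31.43 hr

31.43 hr


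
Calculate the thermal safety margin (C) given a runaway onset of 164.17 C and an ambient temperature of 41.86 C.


Safety margin = 164.17 C - 41.86 C = 122.31 C

122.31 C


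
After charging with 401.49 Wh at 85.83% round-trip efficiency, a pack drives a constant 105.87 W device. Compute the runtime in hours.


Step 1: E_discharge = eta/100 * E_charge = 85.83/100 * 401.49 = 344.6 Wh
Step 2: t = E_discharge / P = 344.6 / 105.87 = 3.255 hr

3.255 hr


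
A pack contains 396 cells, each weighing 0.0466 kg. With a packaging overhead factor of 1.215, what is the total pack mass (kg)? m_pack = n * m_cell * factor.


Cell mass sum = 396 * 0.0466 = 18.454 kg
With overhead 1.215: m_pack = 18.454 * 1.215 = 22.42 kg

22.42 kg


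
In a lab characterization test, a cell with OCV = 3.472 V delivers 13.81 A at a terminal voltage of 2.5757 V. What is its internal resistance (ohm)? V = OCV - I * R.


R = (OCV - V) / I = (3.472 - 2.5757) / 13.81 = 0.06490 ohm

0.06490 ohm


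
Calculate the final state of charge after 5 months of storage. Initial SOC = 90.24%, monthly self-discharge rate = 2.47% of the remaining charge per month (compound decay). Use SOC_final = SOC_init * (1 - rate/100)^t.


decay = (1 - 2.47/100)^5 = 0.88245
SOC_final = 90.24 * 0.88245 = 79.63%

79.63%


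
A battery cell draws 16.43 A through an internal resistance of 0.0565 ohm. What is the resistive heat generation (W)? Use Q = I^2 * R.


Q = I^2 * R = 16.43^2 * 0.0565 = 15.25 W

15.25 W


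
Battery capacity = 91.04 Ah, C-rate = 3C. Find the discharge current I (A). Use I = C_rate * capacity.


I = C_rate * capacity = 3 * 91.04 = 273.12 A

273.12 A


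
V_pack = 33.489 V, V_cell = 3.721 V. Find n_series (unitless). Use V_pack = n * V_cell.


Rearranging: n = V_pack / V_cell = 33.489 / 3.721 = 9 cells

9


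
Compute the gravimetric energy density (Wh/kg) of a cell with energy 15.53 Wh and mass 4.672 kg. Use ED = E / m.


Specific energy = 15.53 Wh / 4.672 kg = 3.324 Wh/kg

3.324 Wh/kg


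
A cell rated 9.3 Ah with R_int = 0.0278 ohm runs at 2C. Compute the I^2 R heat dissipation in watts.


Step 1: I = C_rate * capacity = 2 * 9.3 = 18.6 A
Step 2: Q = I^2 * R = 18.6^2 * 0.0278 = 345.96 * 0.0278 = 9.618 W

9.618 W


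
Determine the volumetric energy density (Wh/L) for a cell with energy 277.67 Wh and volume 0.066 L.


ED = E / V = 277.67 / 0.066 = 4207 Wh/L

4207 Wh/L


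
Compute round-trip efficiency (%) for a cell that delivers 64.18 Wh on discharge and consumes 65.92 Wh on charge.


Round-trip efficiency = 64.18/65.92 * 100% = 97.36%

97.36%


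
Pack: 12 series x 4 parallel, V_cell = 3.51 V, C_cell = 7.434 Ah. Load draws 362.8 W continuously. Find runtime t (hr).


Step 1: E_pack = Ns * V_cell * Np * C_cell = 12 * 3.51 * 4 * 7.434 = 1252.5 Wh
Step 2: t = E_pack / P = 1252.5 / 362.8 = 3.452 hr

3.452 hr


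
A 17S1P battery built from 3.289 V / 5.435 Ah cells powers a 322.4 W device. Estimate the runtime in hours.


Step 1: E_pack = Ns * V_cell * Np * C_cell = 17 * 3.289 * 1 * 5.435 = 303.89 Wh
Step 2: t = E_pack / P = 303.89 / 322.4 = 0.9426 hr

0.9426 hr


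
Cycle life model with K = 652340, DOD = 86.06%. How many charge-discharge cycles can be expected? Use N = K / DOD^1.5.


DOD^1.5 = 798.37
N = K / DOD^1.5 = 652340 / 798.37 = 817.1

817.1 cycles


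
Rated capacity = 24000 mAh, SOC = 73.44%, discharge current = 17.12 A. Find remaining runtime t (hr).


Convert: C_total = 24000 mAh = 24 Ah
Step 1: remaining = SOC/100 * C_total = 73.44/100 * 24 = 17.626 Ah
Step 2: t = remaining / I = 17.626 / 17.12 = 1.030 hr

1.030 hr


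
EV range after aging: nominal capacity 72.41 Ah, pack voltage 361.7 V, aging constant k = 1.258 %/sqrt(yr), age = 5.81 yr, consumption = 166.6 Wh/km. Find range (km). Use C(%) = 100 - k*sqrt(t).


Step 1: capacity retention = 100 - 1.258 * sqrt(5.81) = 100 - 1.258 * 2.4104 = 96.968%
Step 2: C_now = 72.41 * 96.968/100 = 70.215 Ah
Step 3: E_pack = V * C_now = 361.7 * 70.215 = 25397 Wh
Step 4: range = E_pack / consumption = 25397 / 166.6 = 152.4 km

152.4 km


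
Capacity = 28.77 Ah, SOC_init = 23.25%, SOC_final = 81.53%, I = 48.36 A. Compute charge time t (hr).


Step 1: dSOC = 81.53% - 23.25% = 58.28%
Step 2: delta_Ah = 28.77 * 58.28 / 100 = 16.767 Ah
Step 3: t = 16.767 / 48.36 = 0.3467 hr

0.3467 hr


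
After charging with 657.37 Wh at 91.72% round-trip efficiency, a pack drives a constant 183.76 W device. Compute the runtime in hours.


Step 1: E_discharge = eta/100 * E_charge = 91.72/100 * 657.37 = 602.94 Wh
Step 2: t = E_discharge / P = 602.94 / 183.76 = 3.281 hr

3.281 hr


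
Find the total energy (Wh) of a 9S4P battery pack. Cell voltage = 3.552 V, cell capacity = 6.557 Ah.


E = Ns * Vcell * Np * Ccell = 9 * 3.552 * 4 * 6.557 = 838.5 Wh

838.5 Wh


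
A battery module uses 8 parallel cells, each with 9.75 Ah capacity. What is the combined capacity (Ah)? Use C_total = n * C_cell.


C_total = 8 * 9.75 = 78 Ah

78 Ah


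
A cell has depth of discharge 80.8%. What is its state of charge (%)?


SOC = 100 - DOD = 100 - 80.8 = 19.2%

19.2%


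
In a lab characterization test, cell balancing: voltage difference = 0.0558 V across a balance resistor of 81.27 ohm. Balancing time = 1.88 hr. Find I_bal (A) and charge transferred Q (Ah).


First, Ohm's law: I_bal = 0.0558 V / 81.27 ohm = 6.8660e-04 A
Then Q = I * t = 6.8660e-04 A * 1.88 hr = 0.001291 Ah

I=6.8660e-04 A, Q=0.001291 Ah


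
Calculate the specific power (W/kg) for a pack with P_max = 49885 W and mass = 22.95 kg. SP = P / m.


Specific power = 49885 W / 22.95 kg = 2174 W/kg

2174 W/kg


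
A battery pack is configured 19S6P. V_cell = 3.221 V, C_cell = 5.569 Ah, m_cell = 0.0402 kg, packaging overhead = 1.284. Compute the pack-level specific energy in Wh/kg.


Step 1: V_pack = 19 * 3.221 = 61.199 V
Step 2: C_pack = 6 * 5.569 = 33.414 Ah
Step 3: E_pack = V_pack * C_pack = 61.199 * 33.414 = 2044.9 Wh
Step 4: m_pack = 19 * 6 * 0.0402 * 1.284 = 5.8843 kg
Step 5: ED = E_pack / m_pack = 2044.9 / 5.8843 = 347.5 Wh/kg

347.5 Wh/kg


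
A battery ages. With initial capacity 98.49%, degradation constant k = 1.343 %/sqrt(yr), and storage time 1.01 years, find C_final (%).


Step 1: sqrt(1.01 yr) = 1.005
Step 2: drop = 1.343 * 1.005 = 1.3497
Step 3: C_final = 98.49 - 1.3497 = 97.14%

97.14%


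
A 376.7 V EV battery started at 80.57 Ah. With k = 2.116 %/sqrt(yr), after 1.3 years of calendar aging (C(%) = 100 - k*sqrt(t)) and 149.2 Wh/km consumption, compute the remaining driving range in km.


Step 1: capacity retention = 100 - 2.116 * sqrt(1.3) = 100 - 2.116 * 1.1402 = 97.587%
Step 2: C_now = 80.57 * 97.587/100 = 78.626 Ah
Step 3: E_pack = V * C_now = 376.7 * 78.626 = 29618 Wh
Step 4: range = E_pack / consumption = 29618 / 149.2 = 198.5 km

198.5 km


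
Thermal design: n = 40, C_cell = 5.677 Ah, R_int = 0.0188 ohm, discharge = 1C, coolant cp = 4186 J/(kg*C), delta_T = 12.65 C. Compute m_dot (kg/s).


Step 1: I = 1 * 5.677 = 5.677 A
Step 2: Q_cell = I^2 * R = 5.677^2 * 0.0188 = 0.60589 W
Step 3: Q_total = 40 * 0.60589 = 24.236 W
Step 4: m_dot = Q_total / (cp * dT) = 24.236 / (4186 * 12.65) = 4.577e-04 kg/s

4.577e-04 kg/s


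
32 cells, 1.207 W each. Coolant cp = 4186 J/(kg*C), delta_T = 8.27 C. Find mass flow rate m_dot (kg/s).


Q_total = 32 * 1.207 = 38.624 W
m_dot = Q_total / (cp * dT) = 38.624 / (4186 * 8.27) = 0.001116 kg/s

0.001116 kg/s


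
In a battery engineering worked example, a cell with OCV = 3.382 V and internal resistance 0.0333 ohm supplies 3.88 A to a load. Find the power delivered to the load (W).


Step 1: V_terminal = OCV - I*R = 3.382 - 3.88 * 0.0333 = 3.2528 V
Step 2: P_out = V_terminal * I = 3.2528 * 3.88 = 12.62 W

12.62 W


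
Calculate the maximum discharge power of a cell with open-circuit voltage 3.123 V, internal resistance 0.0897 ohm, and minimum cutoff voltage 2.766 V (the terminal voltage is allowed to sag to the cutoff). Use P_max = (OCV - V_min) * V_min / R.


P_max = (OCV - V_min) * V_min / R = (3.123 - 2.766) * 2.766 / 0.0897 = 0.357 * 2.766 / 0.0897 = 11.01 W

11.01 W


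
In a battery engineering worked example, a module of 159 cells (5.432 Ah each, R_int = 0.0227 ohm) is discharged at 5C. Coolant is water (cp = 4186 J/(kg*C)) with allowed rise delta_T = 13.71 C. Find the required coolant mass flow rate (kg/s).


Step 1: I = 5 * 5.432 = 27.16 A
Step 2: Q_cell = I^2 * R = 27.16^2 * 0.0227 = 16.745 W
Step 3: Q_total = 159 * 16.745 = 2662.5 W
Step 4: m_dot = Q_total / (cp * dT) = 2662.5 / (4186 * 13.71) = 0.04639 kg/s

0.04639 kg/s


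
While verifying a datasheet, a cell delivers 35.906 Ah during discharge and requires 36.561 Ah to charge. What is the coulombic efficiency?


eta_c = Q_dis / Q_chg * 100 = 35.906 / 36.561 * 100 = 98.21%

98.21%


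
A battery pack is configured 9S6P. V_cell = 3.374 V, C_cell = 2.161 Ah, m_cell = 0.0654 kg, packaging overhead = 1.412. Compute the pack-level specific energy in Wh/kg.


Step 1: V_pack = 9 * 3.374 = 30.366 V
Step 2: C_pack = 6 * 2.161 = 12.966 Ah
Step 3: E_pack = V_pack * C_pack = 30.366 * 12.966 = 393.73 Wh
Step 4: m_pack = 9 * 6 * 0.0654 * 1.412 = 4.9866 kg
Step 5: ED = E_pack / m_pack = 393.73 / 4.9866 = 78.96 Wh/kg

78.96 Wh/kg


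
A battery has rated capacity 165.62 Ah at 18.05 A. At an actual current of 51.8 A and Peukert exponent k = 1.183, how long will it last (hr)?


Step 1: t_rated = C / I_rated = 165.62 / 18.05 = 9.1756 hr
Step 2: ratio = 18.05 / 51.8 = 0.34846
Step 3: ratio^k = 0.34846^1.183 = 0.28732
Step 4: t = t_rated * ratio^k = 9.1756 * 0.28732 = 2.636 hr

2.636 hr


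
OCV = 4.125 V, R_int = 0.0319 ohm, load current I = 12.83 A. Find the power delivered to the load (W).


Step 1: V_terminal = OCV - I*R = 4.125 - 12.83 * 0.0319 = 3.7157 V
Step 2: P_out = V_terminal * I = 3.7157 * 12.83 = 47.67 W

47.67 W


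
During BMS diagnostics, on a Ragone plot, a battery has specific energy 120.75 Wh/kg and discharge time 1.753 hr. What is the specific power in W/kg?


P_specific = E / t = 120.75 / 1.753 = 68.88 W/kg

68.88 W/kg


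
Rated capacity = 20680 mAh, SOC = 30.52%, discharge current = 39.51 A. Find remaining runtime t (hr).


Convert: C_total = 20680 mAh = 20.68 Ah
Step 1: remaining = SOC/100 * C_total = 30.52/100 * 20.68 = 6.3115 Ah
Step 2: t = remaining / I = 6.3115 / 39.51 = 0.1597 hr

0.1597 hr


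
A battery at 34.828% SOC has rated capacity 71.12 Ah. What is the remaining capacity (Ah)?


remaining = SOC / 100 * total = 34.828 / 100 * 71.12 = 24.77 Ah

24.77 Ah


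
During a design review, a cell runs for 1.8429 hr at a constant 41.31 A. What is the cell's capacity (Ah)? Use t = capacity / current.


C = I * t = 41.31 * 1.8429 = 76.13 Ah

76.13 Ah


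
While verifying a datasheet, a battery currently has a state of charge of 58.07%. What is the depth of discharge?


Complement of SOC: DOD = 100% - 58.07% = 41.93%

41.93%


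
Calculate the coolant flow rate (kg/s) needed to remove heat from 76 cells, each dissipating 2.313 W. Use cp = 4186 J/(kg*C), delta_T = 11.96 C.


Q_total = 76 * 2.313 = 175.79 W
m_dot = Q_total / (cp * dT) = 175.79 / (4186 * 11.96) = 0.003511 kg/s

0.003511 kg/s


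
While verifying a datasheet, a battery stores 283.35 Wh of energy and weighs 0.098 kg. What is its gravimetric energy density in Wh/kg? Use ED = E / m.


Specific energy = 283.35 Wh / 0.098 kg = 2891 Wh/kg

2891 Wh/kg


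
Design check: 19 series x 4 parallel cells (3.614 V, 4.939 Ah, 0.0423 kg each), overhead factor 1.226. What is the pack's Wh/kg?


Step 1: V_pack = 19 * 3.614 = 68.666 V
Step 2: C_pack = 4 * 4.939 = 19.756 Ah
Step 3: E_pack = V_pack * C_pack = 68.666 * 19.756 = 1356.6 Wh
Step 4: m_pack = 19 * 4 * 0.0423 * 1.226 = 3.9413 kg
Step 5: ED = E_pack / m_pack = 1356.6 / 3.9413 = 344.2 Wh/kg

344.2 Wh/kg


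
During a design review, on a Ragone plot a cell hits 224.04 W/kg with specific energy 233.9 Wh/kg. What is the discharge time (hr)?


t = E / P = 233.9 / 224.04 = 1.044 hr

1.044 hr


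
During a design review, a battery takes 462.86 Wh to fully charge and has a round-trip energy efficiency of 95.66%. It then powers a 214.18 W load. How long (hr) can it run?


Step 1: E_discharge = eta/100 * E_charge = 95.66/100 * 462.86 = 442.77 Wh
Step 2: t = E_discharge / P = 442.77 / 214.18 = 2.067 hr

2.067 hr


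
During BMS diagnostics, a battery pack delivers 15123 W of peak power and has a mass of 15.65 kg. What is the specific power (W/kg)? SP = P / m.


SP = P / m = 15123 / 15.65 = 966.3 W/kg

966.3 W/kg


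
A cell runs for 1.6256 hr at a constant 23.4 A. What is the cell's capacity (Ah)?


C = I * t = 23.4 * 1.6256 = 38.04 Ah

38.04 Ah


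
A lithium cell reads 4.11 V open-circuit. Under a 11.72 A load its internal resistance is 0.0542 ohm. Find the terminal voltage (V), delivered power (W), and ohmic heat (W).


Step 1: V_terminal = OCV - I*R = 4.11 - 11.72 * 0.0542 = 3.4748 V
Step 2: P_out = V_terminal * I = 3.4748 * 11.72 = 40.72 W
Step 3: Q = I^2 * R = 11.72^2 * 0.0542 = 7.445 W

V=3.4748 V, P=40.72 W, Q=7.445 W


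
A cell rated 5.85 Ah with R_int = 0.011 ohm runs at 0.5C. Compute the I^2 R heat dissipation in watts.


Step 1: I = C_rate * capacity = 0.5 * 5.85 = 2.925 A
Step 2: Q = I^2 * R = 2.925^2 * 0.011 = 8.5556 * 0.011 = 0.09411 W

0.09411 W


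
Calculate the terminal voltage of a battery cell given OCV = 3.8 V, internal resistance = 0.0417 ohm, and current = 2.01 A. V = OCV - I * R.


V = OCV - I*R = 3.8 - 2.01 * 0.0417 = 3.716 V

3.716 V


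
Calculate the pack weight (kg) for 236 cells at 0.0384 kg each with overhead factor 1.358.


m_pack = n * m_cell * overhead = 236 * 0.0384 * 1.358 = 12.31 kg

12.31 kg


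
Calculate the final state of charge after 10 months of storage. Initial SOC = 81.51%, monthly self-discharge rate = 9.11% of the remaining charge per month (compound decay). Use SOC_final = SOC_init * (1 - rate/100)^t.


Monthly retention factor = 1 - 9.11/100 = 0.9089
Over 10 months: factor^10 = 0.38473
SOC_final = 81.51 * 0.38473 = 31.36%

31.36%


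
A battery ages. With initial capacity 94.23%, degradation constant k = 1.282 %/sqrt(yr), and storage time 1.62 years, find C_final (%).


Step 1: sqrt(1.62 yr) = 1.2728
Step 2: drop = 1.282 * 1.2728 = 1.6317
Step 3: C_final = 94.23 - 1.6317 = 92.60%

92.60%


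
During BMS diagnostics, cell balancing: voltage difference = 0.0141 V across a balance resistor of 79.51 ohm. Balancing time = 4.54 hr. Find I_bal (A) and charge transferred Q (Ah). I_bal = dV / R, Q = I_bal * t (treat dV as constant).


I_bal = dV / R = 0.0141 / 79.51 = 1.7734e-04 A
Q = I_bal * t = 1.7734e-04 * 4.54 = 8.051e-04 Ah

I=1.7734e-04 A, Q=8.051e-04 Ah


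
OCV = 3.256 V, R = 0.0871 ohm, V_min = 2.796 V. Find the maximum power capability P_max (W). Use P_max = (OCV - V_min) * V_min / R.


P_max = (OCV - V_min) * V_min / R = (3.256 - 2.796) * 2.796 / 0.0871 = 0.46 * 2.796 / 0.0871 = 14.77 W

14.77 W


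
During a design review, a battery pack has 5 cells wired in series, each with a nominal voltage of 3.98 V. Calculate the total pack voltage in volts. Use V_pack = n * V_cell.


Series voltages add: 5 * 3.98 V = 19.9 V

19.9 V


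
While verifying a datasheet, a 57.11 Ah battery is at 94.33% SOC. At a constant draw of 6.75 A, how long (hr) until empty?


Step 1: remaining = SOC/100 * C_total = 94.33/100 * 57.11 = 53.872 Ah
Step 2: t = remaining / I = 53.872 / 6.75 = 7.981 hr

7.981 hr


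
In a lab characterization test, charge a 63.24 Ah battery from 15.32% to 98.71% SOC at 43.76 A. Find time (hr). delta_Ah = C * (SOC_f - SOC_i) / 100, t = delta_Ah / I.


delta_Ah = 63.24 * (98.71 - 15.32) / 100 = 52.736 Ah
t = delta_Ah / I = 52.736 / 43.76 = 1.205 hr

1.205 hr


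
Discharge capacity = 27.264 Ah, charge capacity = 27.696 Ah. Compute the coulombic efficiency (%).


eta_c = Q_dis / Q_chg * 100 = 27.264 / 27.696 * 100 = 98.44%

98.44%


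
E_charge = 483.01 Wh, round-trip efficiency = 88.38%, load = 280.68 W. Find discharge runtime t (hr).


Step 1: E_discharge = eta/100 * E_charge = 88.38/100 * 483.01 = 426.88 Wh
Step 2: t = E_discharge / P = 426.88 / 280.68 = 1.521 hr

1.521 hr


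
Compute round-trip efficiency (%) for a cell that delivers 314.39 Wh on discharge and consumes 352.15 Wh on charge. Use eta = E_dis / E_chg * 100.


Round-trip efficiency = 314.39/352.15 * 100% = 89.28%

89.28%


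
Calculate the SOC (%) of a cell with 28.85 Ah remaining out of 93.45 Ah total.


SOC = (remaining / total) * 100 = (28.85 / 93.45) * 100 = 30.87%

30.87%


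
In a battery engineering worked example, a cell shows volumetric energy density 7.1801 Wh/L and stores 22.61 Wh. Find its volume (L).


V = E / ED = 22.61 / 7.1801 = 3.149 L

3.149 L


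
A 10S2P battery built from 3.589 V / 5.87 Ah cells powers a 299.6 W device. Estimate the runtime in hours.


Step 1: E_pack = Ns * V_cell * Np * C_cell = 10 * 3.589 * 2 * 5.87 = 421.35 Wh
Step 2: t = E_pack / P = 421.35 / 299.6 = 1.406 hr

1.406 hr


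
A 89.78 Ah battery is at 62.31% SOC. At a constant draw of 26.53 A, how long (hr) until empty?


Step 1: remaining = SOC/100 * C_total = 62.31/100 * 89.78 = 55.942 Ah
Step 2: t = remaining / I = 55.942 / 26.53 = 2.109 hr

2.109 hr


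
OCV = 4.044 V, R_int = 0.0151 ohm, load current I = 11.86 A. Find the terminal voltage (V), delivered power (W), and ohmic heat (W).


Step 1: V_terminal = OCV - I*R = 4.044 - 11.86 * 0.0151 = 3.8649 V
Step 2: P_out = V_terminal * I = 3.8649 * 11.86 = 45.84 W
Step 3: Q = I^2 * R = 11.86^2 * 0.0151 = 2.124 W

V=3.8649 V, P=45.84 W, Q=2.124 W


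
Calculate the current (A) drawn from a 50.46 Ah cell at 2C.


At 2C: I = 2 * 50.46 Ah = 100.92 A

100.92 A


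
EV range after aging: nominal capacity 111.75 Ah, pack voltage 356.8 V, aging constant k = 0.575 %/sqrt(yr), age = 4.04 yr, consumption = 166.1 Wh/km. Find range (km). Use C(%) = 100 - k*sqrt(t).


Step 1: capacity retention = 100 - 0.575 * sqrt(4.04) = 100 - 0.575 * 2.01 = 98.844%
Step 2: C_now = 111.75 * 98.844/100 = 110.46 Ah
Step 3: E_pack = V * C_now = 356.8 * 110.46 = 39412 Wh
Step 4: range = E_pack / consumption = 39412 / 166.1 = 237.3 km

237.3 km


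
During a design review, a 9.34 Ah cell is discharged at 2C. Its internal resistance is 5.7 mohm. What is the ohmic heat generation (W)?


Convert: R = 5.7 mohm = 0.0057 ohm
Step 1: I = C_rate * capacity = 2 * 9.34 = 18.68 A
Step 2: Q = I^2 * R = 18.68^2 * 0.0057 = 348.94 * 0.0057 = 1.989 W

1.989 W


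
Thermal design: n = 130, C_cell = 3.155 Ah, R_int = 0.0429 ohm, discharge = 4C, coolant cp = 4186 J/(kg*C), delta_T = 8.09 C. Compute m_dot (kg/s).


Step 1: I = 4 * 3.155 = 12.62 A
Step 2: Q_cell = I^2 * R = 12.62^2 * 0.0429 = 6.8324 W
Step 3: Q_total = 130 * 6.8324 = 888.21 W
Step 4: m_dot = Q_total / (cp * dT) = 888.21 / (4186 * 8.09) = 0.02623 kg/s

0.02623 kg/s


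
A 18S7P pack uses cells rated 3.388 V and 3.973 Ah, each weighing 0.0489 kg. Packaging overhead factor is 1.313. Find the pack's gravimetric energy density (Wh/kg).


Step 1: V_pack = 18 * 3.388 = 60.984 V
Step 2: C_pack = 7 * 3.973 = 27.811 Ah
Step 3: E_pack = V_pack * C_pack = 60.984 * 27.811 = 1696 Wh
Step 4: m_pack = 18 * 7 * 0.0489 * 1.313 = 8.0899 kg
Step 5: ED = E_pack / m_pack = 1696 / 8.0899 = 209.6 Wh/kg

209.6 Wh/kg


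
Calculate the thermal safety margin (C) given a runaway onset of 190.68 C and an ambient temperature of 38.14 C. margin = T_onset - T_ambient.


Safety margin = 190.68 C - 38.14 C = 152.54 C

152.54 C


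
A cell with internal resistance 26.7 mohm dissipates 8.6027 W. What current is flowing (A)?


Convert: R = 26.7 mohm = 0.0267 ohm
I = sqrt(Q / R) = sqrt(8.6027 / 0.0267) = sqrt(322.2) = 17.95 A

17.95 A


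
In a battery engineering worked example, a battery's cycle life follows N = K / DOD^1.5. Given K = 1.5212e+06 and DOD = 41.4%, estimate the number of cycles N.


DOD^1.5 = 266.38
N = K / DOD^1.5 = 1.5212e+06 / 266.38 = 5711

5711 cycles


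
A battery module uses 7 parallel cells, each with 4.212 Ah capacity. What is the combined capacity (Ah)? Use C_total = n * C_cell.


Parallel capacities add: 7 * 4.212 Ah = 29.484 Ah

29.484 Ah


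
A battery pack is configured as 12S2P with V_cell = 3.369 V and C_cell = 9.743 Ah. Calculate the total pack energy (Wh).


E = Ns * Vcell * Np * Ccell = 12 * 3.369 * 2 * 9.743 = 787.8 Wh

787.8 Wh


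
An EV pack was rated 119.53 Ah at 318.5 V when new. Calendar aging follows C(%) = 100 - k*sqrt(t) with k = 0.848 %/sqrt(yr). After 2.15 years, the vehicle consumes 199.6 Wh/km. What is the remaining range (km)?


Step 1: capacity retention = 100 - 0.848 * sqrt(2.15) = 100 - 0.848 * 1.4663 = 98.757%
Step 2: C_now = 119.53 * 98.757/100 = 118.04 Ah
Step 3: E_pack = V * C_now = 318.5 * 118.04 = 37596 Wh
Step 4: range = E_pack / consumption = 37596 / 199.6 = 188.4 km

188.4 km


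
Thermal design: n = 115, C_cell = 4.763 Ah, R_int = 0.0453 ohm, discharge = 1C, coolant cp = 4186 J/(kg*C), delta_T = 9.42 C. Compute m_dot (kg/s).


Step 1: I = 1 * 4.763 = 4.763 A
Step 2: Q_cell = I^2 * R = 4.763^2 * 0.0453 = 1.0277 W
Step 3: Q_total = 115 * 1.0277 = 118.19 W
Step 4: m_dot = Q_total / (cp * dT) = 118.19 / (4186 * 9.42) = 0.002997 kg/s

0.002997 kg/s


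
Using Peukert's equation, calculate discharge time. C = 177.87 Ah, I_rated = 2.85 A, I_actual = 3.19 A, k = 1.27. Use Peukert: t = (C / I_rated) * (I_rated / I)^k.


t_rated = C / I_rated = 177.87 / 2.85 = 62.411 hr
(I_rated/I)^k = (0.89342)^1.27 = 0.86664
t = t_rated * (I_rated/I)^k = 62.411 * 0.86664 = 54.09 hr

54.09 hr


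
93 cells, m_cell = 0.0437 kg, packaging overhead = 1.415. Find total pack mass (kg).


Cell mass sum = 93 * 0.0437 = 4.0641 kg
With overhead 1.415: m_pack = 4.0641 * 1.415 = 5.751 kg

5.751 kg


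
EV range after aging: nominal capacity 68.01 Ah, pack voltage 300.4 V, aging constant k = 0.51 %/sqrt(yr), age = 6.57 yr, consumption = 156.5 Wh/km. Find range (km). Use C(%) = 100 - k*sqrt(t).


Step 1: capacity retention = 100 - 0.51 * sqrt(6.57) = 100 - 0.51 * 2.5632 = 98.693%
Step 2: C_now = 68.01 * 98.693/100 = 67.121 Ah
Step 3: E_pack = V * C_now = 300.4 * 67.121 = 20163 Wh
Step 4: range = E_pack / consumption = 20163 / 156.5 = 128.8 km

128.8 km


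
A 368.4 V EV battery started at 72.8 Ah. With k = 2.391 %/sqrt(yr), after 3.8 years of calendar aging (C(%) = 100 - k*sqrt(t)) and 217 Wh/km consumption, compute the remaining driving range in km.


Step 1: capacity retention = 100 - 2.391 * sqrt(3.8) = 100 - 2.391 * 1.9494 = 95.339%
Step 2: C_now = 72.8 * 95.339/100 = 69.407 Ah
Step 3: E_pack = V * C_now = 368.4 * 69.407 = 25570 Wh
Step 4: range = E_pack / consumption = 25570 / 217 = 117.8 km

117.8 km


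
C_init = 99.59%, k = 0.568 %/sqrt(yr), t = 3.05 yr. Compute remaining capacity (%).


sqrt(t) = sqrt(3.05) = 1.7464
C_final = 99.59 - 0.568 * 1.7464 = 98.60%

98.60%


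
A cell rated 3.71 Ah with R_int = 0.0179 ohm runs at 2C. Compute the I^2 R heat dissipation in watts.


Step 1: I = C_rate * capacity = 2 * 3.71 = 7.42 A
Step 2: Q = I^2 * R = 7.42^2 * 0.0179 = 55.056 * 0.0179 = 0.9855 W

0.9855 W


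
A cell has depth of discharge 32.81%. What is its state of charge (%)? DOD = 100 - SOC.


SOC = 100 - DOD = 100 - 32.81 = 67.19%

67.19%


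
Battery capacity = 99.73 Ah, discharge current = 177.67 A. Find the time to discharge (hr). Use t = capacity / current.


Runtime = 99.73 Ah / 177.67 A = 0.5613 hr

0.5613 hr


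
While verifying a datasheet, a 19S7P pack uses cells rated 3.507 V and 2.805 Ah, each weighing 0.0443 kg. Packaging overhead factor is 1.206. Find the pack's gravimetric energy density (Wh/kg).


Step 1: V_pack = 19 * 3.507 = 66.633 V
Step 2: C_pack = 7 * 2.805 = 19.635 Ah
Step 3: E_pack = V_pack * C_pack = 66.633 * 19.635 = 1308.3 Wh
Step 4: m_pack = 19 * 7 * 0.0443 * 1.206 = 7.1056 kg
Step 5: ED = E_pack / m_pack = 1308.3 / 7.1056 = 184.1 Wh/kg

184.1 Wh/kg
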